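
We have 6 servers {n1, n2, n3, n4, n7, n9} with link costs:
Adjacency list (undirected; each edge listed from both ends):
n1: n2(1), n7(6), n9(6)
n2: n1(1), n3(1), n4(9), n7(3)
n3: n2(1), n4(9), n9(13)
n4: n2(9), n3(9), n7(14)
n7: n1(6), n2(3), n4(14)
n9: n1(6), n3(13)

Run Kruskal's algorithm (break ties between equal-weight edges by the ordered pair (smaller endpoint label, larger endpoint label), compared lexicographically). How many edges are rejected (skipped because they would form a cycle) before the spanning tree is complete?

1

Sort edges by weight, then run Kruskal:
n1—n2 (1): add — endpoints in different components.
n2—n3 (1): add — endpoints in different components.
n2—n7 (3): add — endpoints in different components.
n1—n7 (6): skip — n1 and n7 already connected.
n1—n9 (6): add — endpoints in different components.
n2—n4 (9): add — endpoints in different components.
Edges rejected before the tree was complete: 1.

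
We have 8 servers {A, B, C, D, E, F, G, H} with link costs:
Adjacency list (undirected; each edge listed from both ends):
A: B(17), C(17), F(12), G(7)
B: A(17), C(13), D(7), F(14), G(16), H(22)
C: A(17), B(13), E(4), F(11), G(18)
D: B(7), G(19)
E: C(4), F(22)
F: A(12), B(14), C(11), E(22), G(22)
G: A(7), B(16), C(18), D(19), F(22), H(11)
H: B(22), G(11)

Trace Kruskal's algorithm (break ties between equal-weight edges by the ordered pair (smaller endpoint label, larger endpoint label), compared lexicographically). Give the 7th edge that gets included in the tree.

Kruskal's algorithm — process edges by increasing weight (ties by edge label):
C E (4): add — endpoints in different components.
A G (7): add — endpoints in different components.
B D (7): add — endpoints in different components.
C F (11): add — endpoints in different components.
G H (11): add — endpoints in different components.
A F (12): add — endpoints in different components.
B C (13): add — endpoints in different components.
The 7th edge added is B C.

B-C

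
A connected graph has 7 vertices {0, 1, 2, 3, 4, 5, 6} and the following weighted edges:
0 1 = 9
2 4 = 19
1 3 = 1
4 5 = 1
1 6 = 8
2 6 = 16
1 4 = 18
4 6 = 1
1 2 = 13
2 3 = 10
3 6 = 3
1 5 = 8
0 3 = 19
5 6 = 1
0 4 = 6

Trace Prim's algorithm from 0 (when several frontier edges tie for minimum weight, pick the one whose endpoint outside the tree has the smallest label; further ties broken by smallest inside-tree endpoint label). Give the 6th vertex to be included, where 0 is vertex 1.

1

Grow the tree from 0 using Prim:
Step 1: cheapest edge leaving the tree is 0 4 (6); add 4.
Step 2: cheapest edge leaving the tree is 4 5 (1); add 5.
Step 3: cheapest edge leaving the tree is 4 6 (1); add 6.
Step 4: cheapest edge leaving the tree is 3 6 (3); add 3.
Step 5: cheapest edge leaving the tree is 1 3 (1); add 1.
Step 6: cheapest edge leaving the tree is 2 3 (10); add 2.
Vertex order: 0, 4, 5, 6, 3, 1, 2. The 6th vertex is 1.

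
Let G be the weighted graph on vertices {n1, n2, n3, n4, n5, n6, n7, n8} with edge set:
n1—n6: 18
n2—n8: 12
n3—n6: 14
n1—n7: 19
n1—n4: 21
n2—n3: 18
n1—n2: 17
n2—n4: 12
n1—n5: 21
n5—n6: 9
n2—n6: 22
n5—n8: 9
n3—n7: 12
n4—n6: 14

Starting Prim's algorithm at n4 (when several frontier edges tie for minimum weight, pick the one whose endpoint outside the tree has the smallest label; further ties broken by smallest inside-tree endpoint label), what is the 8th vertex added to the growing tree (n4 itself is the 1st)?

n1

Grow the tree from n4 using Prim:
Step 1: cheapest edge leaving the tree is n2—n4 (12); add n2.
Step 2: cheapest edge leaving the tree is n2—n8 (12); add n8.
Step 3: cheapest edge leaving the tree is n5—n8 (9); add n5.
Step 4: cheapest edge leaving the tree is n5—n6 (9); add n6.
Step 5: cheapest edge leaving the tree is n3—n6 (14); add n3.
Step 6: cheapest edge leaving the tree is n3—n7 (12); add n7.
Step 7: cheapest edge leaving the tree is n1—n2 (17); add n1.
Vertex order: n4, n2, n8, n5, n6, n3, n7, n1. The 8th vertex is n1.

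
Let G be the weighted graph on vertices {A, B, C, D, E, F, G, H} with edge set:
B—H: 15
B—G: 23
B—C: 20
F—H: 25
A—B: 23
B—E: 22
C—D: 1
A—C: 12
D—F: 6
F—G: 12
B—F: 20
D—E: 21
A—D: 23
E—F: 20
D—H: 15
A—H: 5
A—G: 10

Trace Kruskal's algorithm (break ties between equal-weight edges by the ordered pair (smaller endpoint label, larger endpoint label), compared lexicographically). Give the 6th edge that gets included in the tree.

B-H

Kruskal's algorithm — process edges by increasing weight (ties by edge label):
C—D (1): add — endpoints in different components.
A—H (5): add — endpoints in different components.
D—F (6): add — endpoints in different components.
A—G (10): add — endpoints in different components.
A—C (12): add — endpoints in different components.
F—G (12): skip — F and G already connected.
B—H (15): add — endpoints in different components.
D—H (15): skip — D and H already connected.
B—C (20): skip — B and C already connected.
B—F (20): skip — B and F already connected.
E—F (20): add — endpoints in different components.
The 6th edge added is B—H.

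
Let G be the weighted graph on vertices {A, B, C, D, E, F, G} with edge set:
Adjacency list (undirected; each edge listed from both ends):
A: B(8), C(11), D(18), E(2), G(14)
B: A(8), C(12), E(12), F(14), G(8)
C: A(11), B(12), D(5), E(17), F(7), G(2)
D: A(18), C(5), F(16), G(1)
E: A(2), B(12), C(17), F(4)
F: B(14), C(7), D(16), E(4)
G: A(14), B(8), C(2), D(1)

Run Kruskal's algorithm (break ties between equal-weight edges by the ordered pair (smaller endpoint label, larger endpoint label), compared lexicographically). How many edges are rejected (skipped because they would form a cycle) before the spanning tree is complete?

Sort edges by weight, then run Kruskal:
D G (1): add — endpoints in different components.
A E (2): add — endpoints in different components.
C G (2): add — endpoints in different components.
E F (4): add — endpoints in different components.
C D (5): skip — C and D already connected.
C F (7): add — endpoints in different components.
A B (8): add — endpoints in different components.
Edges rejected before the tree was complete: 1.

1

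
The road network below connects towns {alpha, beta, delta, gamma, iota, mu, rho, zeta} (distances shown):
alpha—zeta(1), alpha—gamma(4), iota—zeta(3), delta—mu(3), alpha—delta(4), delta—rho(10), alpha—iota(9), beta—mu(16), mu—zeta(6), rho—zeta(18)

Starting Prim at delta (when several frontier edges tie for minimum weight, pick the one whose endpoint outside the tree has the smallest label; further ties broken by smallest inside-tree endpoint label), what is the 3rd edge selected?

alpha-zeta

Prim, starting at delta.
Step 1: frontier [delta—mu 3, alpha—delta 4, delta—rho 10] → take delta—mu (3); add mu.
Step 2: frontier [alpha—delta 4, delta—rho 10, mu—zeta 6, beta—mu 16] → take alpha—delta (4); add alpha.
Step 3: frontier [alpha—zeta 1, alpha—gamma 4, alpha—iota 9, delta—rho 10, mu—zeta 6, beta—mu 16] → take alpha—zeta (1); add zeta.
Step 4: frontier [alpha—gamma 4, alpha—iota 9, delta—rho 10, beta—mu 16, iota—zeta 3, rho—zeta 18] → take iota—zeta (3); add iota.
Step 5: frontier [alpha—gamma 4, delta—rho 10, beta—mu 16, rho—zeta 18] → take alpha—gamma (4); add gamma.
Step 6: frontier [delta—rho 10, beta—mu 16, rho—zeta 18] → take delta—rho (10); add rho.
Step 7: frontier [beta—mu 16] → take beta—mu (16); add beta.
The 3rd edge added is alpha—zeta.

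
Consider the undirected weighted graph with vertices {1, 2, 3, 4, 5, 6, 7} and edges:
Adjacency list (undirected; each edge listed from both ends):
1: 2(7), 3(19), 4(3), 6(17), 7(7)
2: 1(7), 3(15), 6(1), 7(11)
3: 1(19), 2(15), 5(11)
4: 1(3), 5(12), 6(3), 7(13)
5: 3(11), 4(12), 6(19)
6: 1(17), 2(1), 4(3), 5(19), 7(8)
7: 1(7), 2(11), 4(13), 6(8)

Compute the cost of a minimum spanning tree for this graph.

Kruskal: consider edges lightest-first.
2–6 (1): add — endpoints in different components.
1–4 (3): add — endpoints in different components.
4–6 (3): add — endpoints in different components.
1–2 (7): skip — 1 and 2 already connected.
1–7 (7): add — endpoints in different components.
6–7 (8): skip — 6 and 7 already connected.
2–7 (11): skip — 2 and 7 already connected.
3–5 (11): add — endpoints in different components.
4–5 (12): add — endpoints in different components.
MST edges: 2–6, 1–4, 4–6, 1–7, 3–5, 4–5; total weight 1+3+3+7+11+12 = 37.

37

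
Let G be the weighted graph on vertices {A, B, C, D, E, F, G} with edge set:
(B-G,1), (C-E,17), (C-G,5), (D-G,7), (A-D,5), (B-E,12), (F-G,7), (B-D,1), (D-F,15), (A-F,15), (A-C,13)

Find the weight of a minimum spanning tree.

Kruskal: consider edges lightest-first.
B-D (1): add. Components now {A} {B,D} {C} {E} {F} {G}
B-G (1): add. Components now {A} {B,D,G} {C} {E} {F}
A-D (5): add. Components now {A,B,D,G} {C} {E} {F}
C-G (5): add. Components now {A,B,C,D,G} {E} {F}
D-G (7): skip — D and G already connected.
F-G (7): add. Components now {A,B,C,D,F,G} {E}
B-E (12): add. Components now {A,B,C,D,E,F,G}
MST edges: B-D, B-G, A-D, C-G, F-G, B-E; total weight 1+1+5+5+7+12 = 31.

31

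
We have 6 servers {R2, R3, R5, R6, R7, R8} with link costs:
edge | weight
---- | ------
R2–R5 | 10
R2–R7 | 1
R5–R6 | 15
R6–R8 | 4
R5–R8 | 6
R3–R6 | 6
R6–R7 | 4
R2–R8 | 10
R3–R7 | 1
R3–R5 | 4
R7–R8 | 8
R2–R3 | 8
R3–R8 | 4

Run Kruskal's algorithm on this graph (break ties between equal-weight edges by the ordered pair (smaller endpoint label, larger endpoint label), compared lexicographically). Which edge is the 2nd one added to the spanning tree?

Sort edges by weight, then run Kruskal:
R2–R7 (1): add. Components now {R8} {R5} {R2,R7} {R6} {R3}
R3–R7 (1): add. Components now {R8} {R5} {R2,R3,R7} {R6}
R3–R5 (4): add. Components now {R8} {R2,R3,R5,R7} {R6}
R3–R8 (4): add. Components now {R2,R3,R5,R7,R8} {R6}
R6–R7 (4): add. Components now {R2,R3,R5,R6,R7,R8}
The 2nd edge added is R3–R7.

R3-R7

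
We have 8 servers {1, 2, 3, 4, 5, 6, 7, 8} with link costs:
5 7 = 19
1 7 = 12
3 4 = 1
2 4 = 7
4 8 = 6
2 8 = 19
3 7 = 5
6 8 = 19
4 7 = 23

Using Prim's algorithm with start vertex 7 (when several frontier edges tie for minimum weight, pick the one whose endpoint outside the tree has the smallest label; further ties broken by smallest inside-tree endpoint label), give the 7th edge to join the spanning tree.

Prim, starting at 7.
Step 1: cheapest edge leaving the tree is 3 7 (5); add 3.
Step 2: cheapest edge leaving the tree is 3 4 (1); add 4.
Step 3: cheapest edge leaving the tree is 4 8 (6); add 8.
Step 4: cheapest edge leaving the tree is 2 4 (7); add 2.
Step 5: cheapest edge leaving the tree is 1 7 (12); add 1.
Step 6: cheapest edge leaving the tree is 5 7 (19); add 5.
Step 7: cheapest edge leaving the tree is 6 8 (19); add 6.
The 7th edge added is 6 8.

6-8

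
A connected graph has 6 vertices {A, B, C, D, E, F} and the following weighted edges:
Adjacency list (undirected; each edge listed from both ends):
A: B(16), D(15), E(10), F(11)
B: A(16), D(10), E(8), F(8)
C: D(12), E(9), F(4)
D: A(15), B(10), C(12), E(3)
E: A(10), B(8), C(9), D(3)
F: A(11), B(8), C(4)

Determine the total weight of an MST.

Grow the tree from F using Prim:
Step 1: frontier [C F 4, B F 8, A F 11] → take C F (4); add C.
Step 2: frontier [C E 9, C D 12, B F 8, A F 11] → take B F (8); add B.
Step 3: frontier [B E 8, B D 10, A B 16, C E 9, C D 12, A F 11] → take B E (8); add E.
Step 4: frontier [B D 10, A B 16, C D 12, D E 3, A E 10, A F 11] → take D E (3); add D.
Step 5: frontier [A B 16, A D 15, A E 10, A F 11] → take A E (10); add A.
MST edges: C F, B F, B E, D E, A E; total weight 4+8+8+3+10 = 33.

33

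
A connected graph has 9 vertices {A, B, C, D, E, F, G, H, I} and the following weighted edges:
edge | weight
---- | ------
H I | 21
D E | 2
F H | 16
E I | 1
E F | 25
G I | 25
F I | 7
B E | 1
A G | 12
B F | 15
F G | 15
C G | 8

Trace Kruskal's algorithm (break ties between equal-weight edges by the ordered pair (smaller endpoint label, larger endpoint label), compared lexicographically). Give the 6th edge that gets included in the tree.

A-G

Kruskal's algorithm — process edges by increasing weight (ties by edge label):
B E (1): add — endpoints in different components.
E I (1): add — endpoints in different components.
D E (2): add — endpoints in different components.
F I (7): add — endpoints in different components.
C G (8): add — endpoints in different components.
A G (12): add — endpoints in different components.
B F (15): skip — B and F already connected.
F G (15): add — endpoints in different components.
F H (16): add — endpoints in different components.
The 6th edge added is A G.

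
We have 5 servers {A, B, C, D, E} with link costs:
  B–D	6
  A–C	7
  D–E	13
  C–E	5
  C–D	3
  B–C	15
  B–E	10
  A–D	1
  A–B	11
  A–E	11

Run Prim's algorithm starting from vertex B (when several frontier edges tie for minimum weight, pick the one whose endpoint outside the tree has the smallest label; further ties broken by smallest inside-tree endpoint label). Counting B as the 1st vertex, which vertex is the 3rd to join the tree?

Prim's algorithm from B:
Step 1: frontier [B–D 6, B–E 10, A–B 11, B–C 15] → take B–D (6); add D.
Step 2: frontier [B–E 10, A–B 11, B–C 15, A–D 1, C–D 3, D–E 13] → take A–D (1); add A.
Step 3: frontier [A–C 7, A–E 11, B–E 10, B–C 15, C–D 3, D–E 13] → take C–D (3); add C.
Step 4: frontier [A–E 11, B–E 10, C–E 5, D–E 13] → take C–E (5); add E.
Vertex order: B, D, A, C, E. The 3rd vertex is A.

A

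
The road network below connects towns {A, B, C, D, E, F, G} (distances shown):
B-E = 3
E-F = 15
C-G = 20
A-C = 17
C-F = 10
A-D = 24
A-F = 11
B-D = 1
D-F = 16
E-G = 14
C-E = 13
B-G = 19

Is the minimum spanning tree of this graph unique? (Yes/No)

Yes

Kruskal: consider edges lightest-first.
B-D (1): add — endpoints in different components.
B-E (3): add — endpoints in different components.
C-F (10): add — endpoints in different components.
A-F (11): add — endpoints in different components.
C-E (13): add — endpoints in different components.
E-G (14): add — endpoints in different components.
Every non-tree edge has weight strictly greater than the heaviest edge on the tree path between its endpoints, so the MST is unique.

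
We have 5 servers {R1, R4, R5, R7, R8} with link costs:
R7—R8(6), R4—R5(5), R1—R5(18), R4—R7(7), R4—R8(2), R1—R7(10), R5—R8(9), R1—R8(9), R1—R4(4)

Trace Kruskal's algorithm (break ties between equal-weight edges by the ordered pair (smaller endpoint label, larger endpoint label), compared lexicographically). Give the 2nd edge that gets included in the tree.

Sort edges by weight, then run Kruskal:
R4—R8 (2): add. Components now {R4,R8} {R7} {R5} {R1}
R1—R4 (4): add. Components now {R1,R4,R8} {R7} {R5}
R4—R5 (5): add. Components now {R1,R4,R5,R8} {R7}
R7—R8 (6): add. Components now {R1,R4,R5,R7,R8}
The 2nd edge added is R1—R4.

R1-R4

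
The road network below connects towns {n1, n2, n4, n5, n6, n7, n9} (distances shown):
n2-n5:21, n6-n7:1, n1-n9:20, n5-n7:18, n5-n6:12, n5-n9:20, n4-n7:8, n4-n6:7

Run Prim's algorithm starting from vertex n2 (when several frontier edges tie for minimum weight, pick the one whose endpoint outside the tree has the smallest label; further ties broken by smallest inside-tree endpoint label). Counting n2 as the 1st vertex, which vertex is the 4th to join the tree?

n7

Prim's algorithm from n2:
Step 1: frontier [n2-n5 21] → take n2-n5 (21); add n5.
Step 2: frontier [n5-n6 12, n5-n7 18, n5-n9 20] → take n5-n6 (12); add n6.
Step 3: frontier [n5-n7 18, n5-n9 20, n6-n7 1, n4-n6 7] → take n6-n7 (1); add n7.
Step 4: frontier [n5-n9 20, n4-n6 7, n4-n7 8] → take n4-n6 (7); add n4.
Step 5: frontier [n5-n9 20] → take n5-n9 (20); add n9.
Step 6: frontier [n1-n9 20] → take n1-n9 (20); add n1.
Vertex order: n2, n5, n6, n7, n4, n9, n1. The 4th vertex is n7.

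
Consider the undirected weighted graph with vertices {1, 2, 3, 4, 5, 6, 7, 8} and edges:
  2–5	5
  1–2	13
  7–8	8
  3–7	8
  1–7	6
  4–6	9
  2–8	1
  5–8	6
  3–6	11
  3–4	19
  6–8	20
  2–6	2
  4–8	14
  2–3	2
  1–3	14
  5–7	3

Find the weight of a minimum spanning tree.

Prim, starting at 7.
Step 1: cheapest edge leaving the tree is 5–7 (3); add 5.
Step 2: cheapest edge leaving the tree is 2–5 (5); add 2.
Step 3: cheapest edge leaving the tree is 2–8 (1); add 8.
Step 4: cheapest edge leaving the tree is 2–3 (2); add 3.
Step 5: cheapest edge leaving the tree is 2–6 (2); add 6.
Step 6: cheapest edge leaving the tree is 1–7 (6); add 1.
Step 7: cheapest edge leaving the tree is 4–6 (9); add 4.
MST edges: 5–7, 2–5, 2–8, 2–3, 2–6, 1–7, 4–6; total weight 3+5+1+2+2+6+9 = 28.

28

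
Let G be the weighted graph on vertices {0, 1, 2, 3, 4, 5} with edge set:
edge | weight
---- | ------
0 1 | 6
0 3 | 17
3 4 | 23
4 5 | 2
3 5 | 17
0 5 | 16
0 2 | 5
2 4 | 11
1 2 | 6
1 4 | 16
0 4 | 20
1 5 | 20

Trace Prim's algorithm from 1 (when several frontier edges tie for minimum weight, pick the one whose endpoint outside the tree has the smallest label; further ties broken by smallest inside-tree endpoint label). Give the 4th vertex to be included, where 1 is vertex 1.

4

Prim, starting at 1.
Step 1: cheapest edge leaving the tree is 0 1 (6); add 0.
Step 2: cheapest edge leaving the tree is 0 2 (5); add 2.
Step 3: cheapest edge leaving the tree is 2 4 (11); add 4.
Step 4: cheapest edge leaving the tree is 4 5 (2); add 5.
Step 5: cheapest edge leaving the tree is 0 3 (17); add 3.
Vertex order: 1, 0, 2, 4, 5, 3. The 4th vertex is 4.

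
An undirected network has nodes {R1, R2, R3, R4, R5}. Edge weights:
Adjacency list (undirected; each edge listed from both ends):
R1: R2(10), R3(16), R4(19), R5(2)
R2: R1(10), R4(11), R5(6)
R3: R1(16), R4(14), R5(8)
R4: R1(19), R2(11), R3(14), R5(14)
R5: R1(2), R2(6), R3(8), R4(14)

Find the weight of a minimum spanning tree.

27

Prim, starting at R4.
Step 1: frontier [R2–R4 11, R3–R4 14, R4–R5 14, R1–R4 19] → take R2–R4 (11); add R2.
Step 2: frontier [R2–R5 6, R1–R2 10, R3–R4 14, R4–R5 14, R1–R4 19] → take R2–R5 (6); add R5.
Step 3: frontier [R1–R2 10, R3–R4 14, R1–R4 19, R1–R5 2, R3–R5 8] → take R1–R5 (2); add R1.
Step 4: frontier [R1–R3 16, R3–R4 14, R3–R5 8] → take R3–R5 (8); add R3.
MST edges: R2–R4, R2–R5, R1–R5, R3–R5; total weight 11+6+2+8 = 27.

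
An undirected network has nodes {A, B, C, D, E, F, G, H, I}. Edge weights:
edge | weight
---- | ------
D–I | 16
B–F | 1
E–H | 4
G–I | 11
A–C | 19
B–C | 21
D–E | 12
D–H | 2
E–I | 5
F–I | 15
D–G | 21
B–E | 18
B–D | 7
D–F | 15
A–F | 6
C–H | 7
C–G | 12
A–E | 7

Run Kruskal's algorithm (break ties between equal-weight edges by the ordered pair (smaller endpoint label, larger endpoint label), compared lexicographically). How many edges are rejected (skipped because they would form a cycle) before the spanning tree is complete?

1

Kruskal: consider edges lightest-first.
B–F (1): add — endpoints in different components.
D–H (2): add — endpoints in different components.
E–H (4): add — endpoints in different components.
E–I (5): add — endpoints in different components.
A–F (6): add — endpoints in different components.
A–E (7): add — endpoints in different components.
B–D (7): skip — B and D already connected.
C–H (7): add — endpoints in different components.
G–I (11): add — endpoints in different components.
Edges rejected before the tree was complete: 1.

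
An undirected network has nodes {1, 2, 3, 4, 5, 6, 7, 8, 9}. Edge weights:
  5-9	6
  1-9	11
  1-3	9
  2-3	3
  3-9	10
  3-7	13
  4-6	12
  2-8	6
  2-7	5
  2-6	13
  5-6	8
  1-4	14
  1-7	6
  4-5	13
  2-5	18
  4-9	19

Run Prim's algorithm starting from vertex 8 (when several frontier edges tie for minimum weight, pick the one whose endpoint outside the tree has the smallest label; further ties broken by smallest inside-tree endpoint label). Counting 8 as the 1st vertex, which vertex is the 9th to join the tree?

Grow the tree from 8 using Prim:
Step 1: cheapest edge leaving the tree is 2-8 (6); add 2.
Step 2: cheapest edge leaving the tree is 2-3 (3); add 3.
Step 3: cheapest edge leaving the tree is 2-7 (5); add 7.
Step 4: cheapest edge leaving the tree is 1-7 (6); add 1.
Step 5: cheapest edge leaving the tree is 3-9 (10); add 9.
Step 6: cheapest edge leaving the tree is 5-9 (6); add 5.
Step 7: cheapest edge leaving the tree is 5-6 (8); add 6.
Step 8: cheapest edge leaving the tree is 4-6 (12); add 4.
Vertex order: 8, 2, 3, 7, 1, 9, 5, 6, 4. The 9th vertex is 4.

4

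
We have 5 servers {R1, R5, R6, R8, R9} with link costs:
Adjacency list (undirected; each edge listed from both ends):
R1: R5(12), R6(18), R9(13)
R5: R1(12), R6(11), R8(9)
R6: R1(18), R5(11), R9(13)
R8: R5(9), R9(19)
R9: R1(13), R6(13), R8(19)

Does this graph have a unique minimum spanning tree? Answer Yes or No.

Kruskal's algorithm — process edges by increasing weight (ties by edge label):
R5–R8 (9): add. Components now {R5,R8} {R1} {R9} {R6}
R5–R6 (11): add. Components now {R5,R6,R8} {R1} {R9}
R1–R5 (12): add. Components now {R1,R5,R6,R8} {R9}
R1–R9 (13): add. Components now {R1,R5,R6,R8,R9}
Non-tree edge R6–R9 has weight 13, equal to the heaviest edge on its tree cycle — swapping gives another MST of the same weight. Not unique.

No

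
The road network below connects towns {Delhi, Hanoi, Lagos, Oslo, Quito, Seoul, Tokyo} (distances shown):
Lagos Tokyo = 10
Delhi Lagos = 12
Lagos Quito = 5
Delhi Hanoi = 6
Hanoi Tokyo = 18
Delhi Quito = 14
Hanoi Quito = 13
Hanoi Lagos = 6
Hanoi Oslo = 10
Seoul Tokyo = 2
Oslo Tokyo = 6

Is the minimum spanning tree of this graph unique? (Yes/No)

Kruskal's algorithm — process edges by increasing weight (ties by edge label):
Seoul Tokyo (2): add. Components now {Hanoi} {Lagos} {Quito} {Seoul,Tokyo} {Oslo} {Delhi}
Lagos Quito (5): add. Components now {Hanoi} {Lagos,Quito} {Seoul,Tokyo} {Oslo} {Delhi}
Delhi Hanoi (6): add. Components now {Delhi,Hanoi} {Lagos,Quito} {Seoul,Tokyo} {Oslo}
Hanoi Lagos (6): add. Components now {Delhi,Hanoi,Lagos,Quito} {Seoul,Tokyo} {Oslo}
Oslo Tokyo (6): add. Components now {Delhi,Hanoi,Lagos,Quito} {Oslo,Seoul,Tokyo}
Hanoi Oslo (10): add. Components now {Delhi,Hanoi,Lagos,Oslo,Quito,Seoul,Tokyo}
Non-tree edge Lagos Tokyo has weight 10, equal to the heaviest edge on its tree cycle — swapping gives another MST of the same weight. Not unique.

No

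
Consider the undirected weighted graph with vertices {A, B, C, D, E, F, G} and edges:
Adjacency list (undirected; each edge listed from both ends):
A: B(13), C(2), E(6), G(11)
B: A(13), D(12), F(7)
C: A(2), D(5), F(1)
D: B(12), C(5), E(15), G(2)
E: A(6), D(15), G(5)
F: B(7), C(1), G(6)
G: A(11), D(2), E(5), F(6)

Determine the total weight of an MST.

22

Kruskal's algorithm — process edges by increasing weight (ties by edge label):
C F (1): add — endpoints in different components.
A C (2): add — endpoints in different components.
D G (2): add — endpoints in different components.
C D (5): add — endpoints in different components.
E G (5): add — endpoints in different components.
A E (6): skip — A and E already connected.
F G (6): skip — F and G already connected.
B F (7): add — endpoints in different components.
MST edges: C F, A C, D G, C D, E G, B F; total weight 1+2+2+5+5+7 = 22.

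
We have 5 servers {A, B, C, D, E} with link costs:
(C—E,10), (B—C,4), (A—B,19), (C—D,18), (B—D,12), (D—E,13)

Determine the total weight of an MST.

45

Prim's algorithm from D:
Step 1: frontier [B—D 12, D—E 13, C—D 18] → take B—D (12); add B.
Step 2: frontier [B—C 4, A—B 19, D—E 13, C—D 18] → take B—C (4); add C.
Step 3: frontier [A—B 19, C—E 10, D—E 13] → take C—E (10); add E.
Step 4: frontier [A—B 19] → take A—B (19); add A.
MST edges: B—D, B—C, C—E, A—B; total weight 12+4+10+19 = 45.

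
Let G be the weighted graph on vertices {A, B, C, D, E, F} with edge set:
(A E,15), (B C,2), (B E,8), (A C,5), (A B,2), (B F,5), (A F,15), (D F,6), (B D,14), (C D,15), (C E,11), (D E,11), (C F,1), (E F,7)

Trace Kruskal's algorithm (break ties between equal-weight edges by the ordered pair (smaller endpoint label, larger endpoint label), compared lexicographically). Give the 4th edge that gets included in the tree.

D-F

Sort edges by weight, then run Kruskal:
C F (1): add — endpoints in different components.
A B (2): add — endpoints in different components.
B C (2): add — endpoints in different components.
A C (5): skip — A and C already connected.
B F (5): skip — B and F already connected.
D F (6): add — endpoints in different components.
E F (7): add — endpoints in different components.
The 4th edge added is D F.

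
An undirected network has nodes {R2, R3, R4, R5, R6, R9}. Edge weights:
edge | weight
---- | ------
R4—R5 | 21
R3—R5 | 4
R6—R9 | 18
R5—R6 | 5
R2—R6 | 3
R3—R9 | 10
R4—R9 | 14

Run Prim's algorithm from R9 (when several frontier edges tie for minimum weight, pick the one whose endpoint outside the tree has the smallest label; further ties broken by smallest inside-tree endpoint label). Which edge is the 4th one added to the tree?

R2-R6

Prim's algorithm from R9:
Step 1: cheapest edge leaving the tree is R3—R9 (10); add R3.
Step 2: cheapest edge leaving the tree is R3—R5 (4); add R5.
Step 3: cheapest edge leaving the tree is R5—R6 (5); add R6.
Step 4: cheapest edge leaving the tree is R2—R6 (3); add R2.
Step 5: cheapest edge leaving the tree is R4—R9 (14); add R4.
The 4th edge added is R2—R6.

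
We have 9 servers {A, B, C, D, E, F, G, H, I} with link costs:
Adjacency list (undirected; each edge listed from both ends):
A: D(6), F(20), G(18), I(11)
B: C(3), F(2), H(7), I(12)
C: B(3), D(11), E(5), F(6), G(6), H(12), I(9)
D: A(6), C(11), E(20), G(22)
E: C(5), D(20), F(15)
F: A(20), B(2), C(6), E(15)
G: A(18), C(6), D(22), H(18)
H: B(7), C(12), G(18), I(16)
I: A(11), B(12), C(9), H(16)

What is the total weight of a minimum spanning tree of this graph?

Prim, starting at I.
Step 1: cheapest edge leaving the tree is C–I (9); add C.
Step 2: cheapest edge leaving the tree is B–C (3); add B.
Step 3: cheapest edge leaving the tree is B–F (2); add F.
Step 4: cheapest edge leaving the tree is C–E (5); add E.
Step 5: cheapest edge leaving the tree is C–G (6); add G.
Step 6: cheapest edge leaving the tree is B–H (7); add H.
Step 7: cheapest edge leaving the tree is A–I (11); add A.
Step 8: cheapest edge leaving the tree is A–D (6); add D.
MST edges: C–I, B–C, B–F, C–E, C–G, B–H, A–I, A–D; total weight 9+3+2+5+6+7+11+6 = 49.

49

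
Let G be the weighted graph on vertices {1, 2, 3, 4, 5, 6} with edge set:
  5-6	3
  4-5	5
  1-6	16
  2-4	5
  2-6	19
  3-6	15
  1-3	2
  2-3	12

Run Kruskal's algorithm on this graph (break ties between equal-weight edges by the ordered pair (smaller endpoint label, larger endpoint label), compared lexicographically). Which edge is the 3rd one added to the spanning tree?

Kruskal: consider edges lightest-first.
1-3 (2): add. Components now {1,3} {2} {4} {5} {6}
5-6 (3): add. Components now {1,3} {2} {4} {5,6}
2-4 (5): add. Components now {1,3} {2,4} {5,6}
4-5 (5): add. Components now {1,3} {2,4,5,6}
2-3 (12): add. Components now {1,2,3,4,5,6}
The 3rd edge added is 2-4.

2-4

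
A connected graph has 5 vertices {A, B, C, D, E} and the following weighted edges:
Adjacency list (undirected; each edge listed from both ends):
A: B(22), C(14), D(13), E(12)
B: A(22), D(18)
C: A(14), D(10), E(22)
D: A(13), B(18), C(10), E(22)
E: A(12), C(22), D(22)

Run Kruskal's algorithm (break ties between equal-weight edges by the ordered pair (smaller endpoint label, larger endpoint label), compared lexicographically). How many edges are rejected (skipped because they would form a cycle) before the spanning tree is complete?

1

Kruskal: consider edges lightest-first.
C D (10): add — endpoints in different components.
A E (12): add — endpoints in different components.
A D (13): add — endpoints in different components.
A C (14): skip — A and C already connected.
B D (18): add — endpoints in different components.
Edges rejected before the tree was complete: 1.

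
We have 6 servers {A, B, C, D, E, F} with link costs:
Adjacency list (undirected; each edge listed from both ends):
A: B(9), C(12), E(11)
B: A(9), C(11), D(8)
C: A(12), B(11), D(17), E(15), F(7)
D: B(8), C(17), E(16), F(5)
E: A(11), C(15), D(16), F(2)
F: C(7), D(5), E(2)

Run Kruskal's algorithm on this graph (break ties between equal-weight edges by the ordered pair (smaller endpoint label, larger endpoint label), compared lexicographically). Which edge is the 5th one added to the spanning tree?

Kruskal's algorithm — process edges by increasing weight (ties by edge label):
E—F (2): add. Components now {A} {B} {C} {D} {E,F}
D—F (5): add. Components now {A} {B} {C} {D,E,F}
C—F (7): add. Components now {A} {B} {C,D,E,F}
B—D (8): add. Components now {A} {B,C,D,E,F}
A—B (9): add. Components now {A,B,C,D,E,F}
The 5th edge added is A—B.

A-B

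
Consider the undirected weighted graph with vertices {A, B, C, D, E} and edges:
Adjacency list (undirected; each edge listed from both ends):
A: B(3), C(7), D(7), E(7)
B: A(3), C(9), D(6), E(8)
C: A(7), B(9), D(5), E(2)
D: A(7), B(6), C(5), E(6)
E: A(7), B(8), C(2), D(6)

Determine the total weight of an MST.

Kruskal: consider edges lightest-first.
C-E (2): add. Components now {A} {B} {C,E} {D}
A-B (3): add. Components now {A,B} {C,E} {D}
C-D (5): add. Components now {A,B} {C,D,E}
B-D (6): add. Components now {A,B,C,D,E}
MST edges: C-E, A-B, C-D, B-D; total weight 2+3+5+6 = 16.

16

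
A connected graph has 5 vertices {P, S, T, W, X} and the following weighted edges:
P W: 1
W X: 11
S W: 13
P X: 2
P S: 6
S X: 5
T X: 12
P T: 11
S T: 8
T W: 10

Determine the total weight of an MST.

Kruskal: consider edges lightest-first.
P W (1): add — endpoints in different components.
P X (2): add — endpoints in different components.
S X (5): add — endpoints in different components.
P S (6): skip — P and S already connected.
S T (8): add — endpoints in different components.
MST edges: P W, P X, S X, S T; total weight 1+2+5+8 = 16.

16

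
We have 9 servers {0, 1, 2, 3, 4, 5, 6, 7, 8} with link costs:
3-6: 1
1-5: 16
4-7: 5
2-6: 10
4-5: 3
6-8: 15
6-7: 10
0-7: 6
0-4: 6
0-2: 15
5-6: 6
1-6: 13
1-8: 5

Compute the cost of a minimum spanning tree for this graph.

Grow the tree from 2 using Prim:
Step 1: cheapest edge leaving the tree is 2-6 (10); add 6.
Step 2: cheapest edge leaving the tree is 3-6 (1); add 3.
Step 3: cheapest edge leaving the tree is 5-6 (6); add 5.
Step 4: cheapest edge leaving the tree is 4-5 (3); add 4.
Step 5: cheapest edge leaving the tree is 4-7 (5); add 7.
Step 6: cheapest edge leaving the tree is 0-4 (6); add 0.
Step 7: cheapest edge leaving the tree is 1-6 (13); add 1.
Step 8: cheapest edge leaving the tree is 1-8 (5); add 8.
MST edges: 2-6, 3-6, 5-6, 4-5, 4-7, 0-4, 1-6, 1-8; total weight 10+1+6+3+5+6+13+5 = 49.

49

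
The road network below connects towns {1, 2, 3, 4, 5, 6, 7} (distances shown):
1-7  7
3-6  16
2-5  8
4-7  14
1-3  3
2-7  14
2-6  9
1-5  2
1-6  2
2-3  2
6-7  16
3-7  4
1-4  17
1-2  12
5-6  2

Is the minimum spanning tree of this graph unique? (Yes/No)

No

Kruskal: consider edges lightest-first.
1-5 (2): add. Components now {1,5} {2} {3} {4} {6} {7}
1-6 (2): add. Components now {1,5,6} {2} {3} {4} {7}
2-3 (2): add. Components now {1,5,6} {2,3} {4} {7}
5-6 (2): skip — 5 and 6 already connected.
1-3 (3): add. Components now {1,2,3,5,6} {4} {7}
3-7 (4): add. Components now {1,2,3,5,6,7} {4}
1-7 (7): skip — 1 and 7 already connected.
2-5 (8): skip — 2 and 5 already connected.
2-6 (9): skip — 2 and 6 already connected.
1-2 (12): skip — 1 and 2 already connected.
2-7 (14): skip — 2 and 7 already connected.
4-7 (14): add. Components now {1,2,3,4,5,6,7}
Non-tree edge 5-6 has weight 2, equal to the heaviest edge on its tree cycle — swapping gives another MST of the same weight. Not unique.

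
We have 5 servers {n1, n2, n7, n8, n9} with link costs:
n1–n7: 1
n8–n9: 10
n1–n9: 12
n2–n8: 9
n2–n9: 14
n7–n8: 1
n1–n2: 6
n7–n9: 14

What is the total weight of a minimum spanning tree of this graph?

18

Kruskal: consider edges lightest-first.
n1–n7 (1): add — endpoints in different components.
n7–n8 (1): add — endpoints in different components.
n1–n2 (6): add — endpoints in different components.
n2–n8 (9): skip — n8 and n2 already connected.
n8–n9 (10): add — endpoints in different components.
MST edges: n1–n7, n7–n8, n1–n2, n8–n9; total weight 1+1+6+10 = 18.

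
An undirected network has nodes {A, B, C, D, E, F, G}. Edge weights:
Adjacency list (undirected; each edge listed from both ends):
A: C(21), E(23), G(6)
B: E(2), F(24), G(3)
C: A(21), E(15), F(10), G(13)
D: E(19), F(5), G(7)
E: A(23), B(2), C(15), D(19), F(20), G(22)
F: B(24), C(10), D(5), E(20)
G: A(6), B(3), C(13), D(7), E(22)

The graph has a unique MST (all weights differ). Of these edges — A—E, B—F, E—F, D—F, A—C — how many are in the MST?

Sort edges by weight, then run Kruskal:
B—E (2): add — endpoints in different components.
B—G (3): add — endpoints in different components.
D—F (5): add — endpoints in different components.
A—G (6): add — endpoints in different components.
D—G (7): add — endpoints in different components.
C—F (10): add — endpoints in different components.
MST edge set: {B—E, B—G, D—F, A—G, D—G, C—F}.
Of the listed edges, {D—F} are in the MST → 1.

1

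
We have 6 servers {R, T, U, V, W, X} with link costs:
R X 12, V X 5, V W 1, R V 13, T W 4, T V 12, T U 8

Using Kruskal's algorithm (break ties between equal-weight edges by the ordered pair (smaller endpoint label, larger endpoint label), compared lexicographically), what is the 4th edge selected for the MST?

Kruskal's algorithm — process edges by increasing weight (ties by edge label):
V W (1): add. Components now {V,W} {U} {R} {X} {T}
T W (4): add. Components now {T,V,W} {U} {R} {X}
V X (5): add. Components now {T,V,W,X} {U} {R}
T U (8): add. Components now {T,U,V,W,X} {R}
R X (12): add. Components now {R,T,U,V,W,X}
The 4th edge added is T U.

T-U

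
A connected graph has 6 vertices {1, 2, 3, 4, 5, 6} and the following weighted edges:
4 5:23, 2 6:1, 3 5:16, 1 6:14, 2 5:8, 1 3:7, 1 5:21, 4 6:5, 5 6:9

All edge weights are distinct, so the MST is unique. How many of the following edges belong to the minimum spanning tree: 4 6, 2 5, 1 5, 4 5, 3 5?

Kruskal's algorithm — process edges by increasing weight (ties by edge label):
2 6 (1): add — endpoints in different components.
4 6 (5): add — endpoints in different components.
1 3 (7): add — endpoints in different components.
2 5 (8): add — endpoints in different components.
5 6 (9): skip — 5 and 6 already connected.
1 6 (14): add — endpoints in different components.
MST edge set: {2 6, 4 6, 1 3, 2 5, 1 6}.
Of the listed edges, {4 6, 2 5} are in the MST → 2.

2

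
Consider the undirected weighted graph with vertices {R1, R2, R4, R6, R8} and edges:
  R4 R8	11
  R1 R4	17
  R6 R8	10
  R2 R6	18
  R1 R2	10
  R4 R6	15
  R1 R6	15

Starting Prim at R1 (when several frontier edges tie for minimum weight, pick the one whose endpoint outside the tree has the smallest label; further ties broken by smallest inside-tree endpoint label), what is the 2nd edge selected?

Grow the tree from R1 using Prim:
Step 1: frontier [R1 R2 10, R1 R6 15, R1 R4 17] → take R1 R2 (10); add R2.
Step 2: frontier [R1 R6 15, R1 R4 17, R2 R6 18] → take R1 R6 (15); add R6.
Step 3: frontier [R1 R4 17, R6 R8 10, R4 R6 15] → take R6 R8 (10); add R8.
Step 4: frontier [R1 R4 17, R4 R6 15, R4 R8 11] → take R4 R8 (11); add R4.
The 2nd edge added is R1 R6.

R1-R6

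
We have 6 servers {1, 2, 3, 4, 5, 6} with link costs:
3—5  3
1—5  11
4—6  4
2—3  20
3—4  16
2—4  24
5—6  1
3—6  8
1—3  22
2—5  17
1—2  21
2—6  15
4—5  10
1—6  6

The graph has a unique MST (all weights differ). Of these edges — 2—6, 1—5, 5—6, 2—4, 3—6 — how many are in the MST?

2

Kruskal's algorithm — process edges by increasing weight (ties by edge label):
5—6 (1): add — endpoints in different components.
3—5 (3): add — endpoints in different components.
4—6 (4): add — endpoints in different components.
1—6 (6): add — endpoints in different components.
3—6 (8): skip — 3 and 6 already connected.
4—5 (10): skip — 4 and 5 already connected.
1—5 (11): skip — 1 and 5 already connected.
2—6 (15): add — endpoints in different components.
MST edge set: {5—6, 3—5, 4—6, 1—6, 2—6}.
Of the listed edges, {2—6, 5—6} are in the MST → 2.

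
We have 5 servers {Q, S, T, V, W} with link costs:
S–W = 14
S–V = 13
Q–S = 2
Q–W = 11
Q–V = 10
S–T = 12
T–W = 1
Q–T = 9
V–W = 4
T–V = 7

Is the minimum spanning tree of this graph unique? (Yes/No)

Kruskal's algorithm — process edges by increasing weight (ties by edge label):
T–W (1): add. Components now {Q} {S} {T,W} {V}
Q–S (2): add. Components now {Q,S} {T,W} {V}
V–W (4): add. Components now {Q,S} {T,V,W}
T–V (7): skip — T and V already connected.
Q–T (9): add. Components now {Q,S,T,V,W}
Every non-tree edge has weight strictly greater than the heaviest edge on the tree path between its endpoints, so the MST is unique.

Yes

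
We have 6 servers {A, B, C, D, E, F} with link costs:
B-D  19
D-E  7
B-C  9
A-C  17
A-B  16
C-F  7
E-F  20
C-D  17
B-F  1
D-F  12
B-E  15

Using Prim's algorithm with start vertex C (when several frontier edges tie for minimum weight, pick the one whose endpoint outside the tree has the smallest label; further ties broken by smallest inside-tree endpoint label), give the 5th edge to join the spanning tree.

Prim, starting at C.
Step 1: cheapest edge leaving the tree is C-F (7); add F.
Step 2: cheapest edge leaving the tree is B-F (1); add B.
Step 3: cheapest edge leaving the tree is D-F (12); add D.
Step 4: cheapest edge leaving the tree is D-E (7); add E.
Step 5: cheapest edge leaving the tree is A-B (16); add A.
The 5th edge added is A-B.

A-B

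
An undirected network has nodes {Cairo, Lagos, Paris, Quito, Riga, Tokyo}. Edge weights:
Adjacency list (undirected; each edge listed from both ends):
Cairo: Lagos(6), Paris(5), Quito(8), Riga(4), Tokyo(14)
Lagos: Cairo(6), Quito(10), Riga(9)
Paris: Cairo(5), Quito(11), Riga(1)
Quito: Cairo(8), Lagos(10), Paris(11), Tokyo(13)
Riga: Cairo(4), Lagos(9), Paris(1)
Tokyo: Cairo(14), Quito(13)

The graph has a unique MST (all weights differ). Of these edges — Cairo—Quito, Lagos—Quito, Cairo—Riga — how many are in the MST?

2

Kruskal's algorithm — process edges by increasing weight (ties by edge label):
Paris—Riga (1): add — endpoints in different components.
Cairo—Riga (4): add — endpoints in different components.
Cairo—Paris (5): skip — Cairo and Paris already connected.
Cairo—Lagos (6): add — endpoints in different components.
Cairo—Quito (8): add — endpoints in different components.
Lagos—Riga (9): skip — Lagos and Riga already connected.
Lagos—Quito (10): skip — Lagos and Quito already connected.
Paris—Quito (11): skip — Paris and Quito already connected.
Quito—Tokyo (13): add — endpoints in different components.
MST edge set: {Paris—Riga, Cairo—Riga, Cairo—Lagos, Cairo—Quito, Quito—Tokyo}.
Of the listed edges, {Cairo—Quito, Cairo—Riga} are in the MST → 2.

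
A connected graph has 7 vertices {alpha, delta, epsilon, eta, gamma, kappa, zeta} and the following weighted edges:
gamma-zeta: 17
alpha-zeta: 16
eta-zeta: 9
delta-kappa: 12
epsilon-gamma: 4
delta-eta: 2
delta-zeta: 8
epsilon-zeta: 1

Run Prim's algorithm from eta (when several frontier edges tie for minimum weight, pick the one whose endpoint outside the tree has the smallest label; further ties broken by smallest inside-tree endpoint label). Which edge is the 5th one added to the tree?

delta-kappa

Grow the tree from eta using Prim:
Step 1: cheapest edge leaving the tree is delta-eta (2); add delta.
Step 2: cheapest edge leaving the tree is delta-zeta (8); add zeta.
Step 3: cheapest edge leaving the tree is epsilon-zeta (1); add epsilon.
Step 4: cheapest edge leaving the tree is epsilon-gamma (4); add gamma.
Step 5: cheapest edge leaving the tree is delta-kappa (12); add kappa.
Step 6: cheapest edge leaving the tree is alpha-zeta (16); add alpha.
The 5th edge added is delta-kappa.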